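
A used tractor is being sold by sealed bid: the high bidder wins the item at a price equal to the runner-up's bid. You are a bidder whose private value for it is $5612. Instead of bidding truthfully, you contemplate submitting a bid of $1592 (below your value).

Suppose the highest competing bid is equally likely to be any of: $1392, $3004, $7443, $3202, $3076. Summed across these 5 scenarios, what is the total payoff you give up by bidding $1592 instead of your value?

The deviation costs you only when the competing bid falls strictly between $1592 and $5612; elsewhere both bids give the same outcome.
$1392: outcomes coincide → loss $0.
$3004: truthful payoff $2608, deviation payoff $0 → loss $2608.
$7443: outcomes coincide → loss $0.
$3202: truthful payoff $2410, deviation payoff $0 → loss $2410.
$3076: truthful payoff $2536, deviation payoff $0 → loss $2536.
Total loss = $2608 + $2410 + $2536 = $7554.

$7554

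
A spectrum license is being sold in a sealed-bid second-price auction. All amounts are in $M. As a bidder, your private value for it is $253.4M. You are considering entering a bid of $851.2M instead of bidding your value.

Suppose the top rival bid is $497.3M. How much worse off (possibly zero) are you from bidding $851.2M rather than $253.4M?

$243.9M

Bidding your value $253.4M: you lose (since $253.4M < $497.3M). Payoff $0M.
Bidding $851.2M: you win and pay $497.3M. Payoff $253.4M − $497.3M = −$243.9M.
The competing bid $497.3M lies between your value and your inflated bid, so overbidding wins an item priced above your value.
Loss from deviating = $0M − (−$243.9M) = $243.9M.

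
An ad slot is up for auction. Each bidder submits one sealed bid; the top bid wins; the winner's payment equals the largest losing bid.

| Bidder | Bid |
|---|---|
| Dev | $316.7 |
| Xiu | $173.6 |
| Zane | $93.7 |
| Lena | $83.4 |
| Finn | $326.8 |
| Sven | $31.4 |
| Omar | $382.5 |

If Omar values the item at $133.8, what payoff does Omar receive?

−$193

Highest bid: Omar at $382.5, so Omar wins.
Second-highest bid: Finn at $326.8 — that is the price the winner pays.
Omar's payoff = value − price = $133.8 − $326.8 = −$193.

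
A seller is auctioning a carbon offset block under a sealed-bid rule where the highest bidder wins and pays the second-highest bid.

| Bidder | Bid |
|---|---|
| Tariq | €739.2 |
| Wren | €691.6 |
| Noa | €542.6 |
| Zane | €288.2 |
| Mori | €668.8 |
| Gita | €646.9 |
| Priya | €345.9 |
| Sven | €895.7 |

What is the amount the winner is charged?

€739.2

Highest bid: Sven at €895.7, so Sven wins.
Second-highest bid: Tariq at €739.2 — that is the price the winner pays.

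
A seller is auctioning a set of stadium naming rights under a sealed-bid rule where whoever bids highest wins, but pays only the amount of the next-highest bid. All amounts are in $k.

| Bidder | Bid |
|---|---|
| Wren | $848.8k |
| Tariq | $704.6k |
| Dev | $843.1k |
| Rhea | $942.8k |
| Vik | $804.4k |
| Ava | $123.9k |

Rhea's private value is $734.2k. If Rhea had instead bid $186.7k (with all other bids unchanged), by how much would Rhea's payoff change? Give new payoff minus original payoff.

$114.6k

The highest bid among the other bidders is $848.8k; Rhea's bid doesn't change that.
Original bid $942.8k: Rhea is highest, pays the top rival bid $848.8k; payoff $734.2k − $848.8k = −$114.6k.
Alternative bid $186.7k: Rhea is not highest (top rival bid is $848.8k); payoff $0k.
Change in payoff = $0k − (−$114.6k) = $114.6k.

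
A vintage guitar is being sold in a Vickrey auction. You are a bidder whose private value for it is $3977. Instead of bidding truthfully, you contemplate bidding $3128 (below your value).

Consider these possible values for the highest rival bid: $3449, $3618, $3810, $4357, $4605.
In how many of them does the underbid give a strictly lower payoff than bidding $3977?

The deviation hurts exactly when the highest competing bid lies strictly between $3128 and $3977 — underbidding then forfeits a profitable win.
$3449: inside the interval → strictly worse (loss $528).
$3618: inside the interval → strictly worse (loss $359).
$3810: inside the interval → strictly worse (loss $167).
$4357: above both → same outcome either way.
$4605: above both → same outcome either way.
Count: 3.

3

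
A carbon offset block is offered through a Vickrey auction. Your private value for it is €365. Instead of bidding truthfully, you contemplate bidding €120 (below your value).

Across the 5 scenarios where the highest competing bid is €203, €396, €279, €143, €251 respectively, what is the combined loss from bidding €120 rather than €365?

€584

The deviation costs you only when the competing bid falls strictly between €120 and €365; elsewhere both bids give the same outcome.
€203: truthful payoff €162, deviation payoff €0 → loss €162.
€396: outcomes coincide → loss €0.
€279: truthful payoff €86, deviation payoff €0 → loss €86.
€143: truthful payoff €222, deviation payoff €0 → loss €222.
€251: truthful payoff €114, deviation payoff €0 → loss €114.
Total loss = €162 + €86 + €222 + €114 = €584.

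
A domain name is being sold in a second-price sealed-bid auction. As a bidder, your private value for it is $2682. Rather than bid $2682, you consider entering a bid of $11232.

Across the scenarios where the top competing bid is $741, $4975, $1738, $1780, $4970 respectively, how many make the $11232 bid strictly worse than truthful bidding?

2

The deviation hurts exactly when the highest competing bid lies strictly between $2682 and $11232 — overbidding then wins at a price above your value.
$741: below both → same outcome either way.
$4975: inside the interval → strictly worse (loss $2293).
$1738: below both → same outcome either way.
$1780: below both → same outcome either way.
$4970: inside the interval → strictly worse (loss $2288).
Count: 2.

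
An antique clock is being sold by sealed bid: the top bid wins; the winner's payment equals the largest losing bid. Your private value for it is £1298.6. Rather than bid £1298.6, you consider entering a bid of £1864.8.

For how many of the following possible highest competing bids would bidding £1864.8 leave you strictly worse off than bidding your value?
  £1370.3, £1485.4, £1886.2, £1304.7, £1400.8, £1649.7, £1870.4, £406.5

The deviation hurts exactly when the highest competing bid lies strictly between £1298.6 and £1864.8 — overbidding then wins at a price above your value.
£1370.3: inside the interval → strictly worse (loss £71.7).
£1485.4: inside the interval → strictly worse (loss £186.8).
£1886.2: above both → same outcome either way.
£1304.7: inside the interval → strictly worse (loss £6.1).
£1400.8: inside the interval → strictly worse (loss £102.2).
£1649.7: inside the interval → strictly worse (loss £351.1).
£1870.4: above both → same outcome either way.
£406.5: below both → same outcome either way.
Count: 5.

5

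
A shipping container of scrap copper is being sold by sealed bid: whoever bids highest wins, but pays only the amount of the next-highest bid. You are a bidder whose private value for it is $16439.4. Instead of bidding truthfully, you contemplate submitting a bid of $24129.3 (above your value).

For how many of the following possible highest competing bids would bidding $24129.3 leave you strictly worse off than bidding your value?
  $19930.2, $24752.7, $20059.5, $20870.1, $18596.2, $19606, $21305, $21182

The deviation hurts exactly when the highest competing bid lies strictly between $16439.4 and $24129.3 — overbidding then wins at a price above your value.
$19930.2: inside the interval → strictly worse (loss $3490.8).
$24752.7: above both → same outcome either way.
$20059.5: inside the interval → strictly worse (loss $3620.1).
$20870.1: inside the interval → strictly worse (loss $4430.7).
$18596.2: inside the interval → strictly worse (loss $2156.8).
$19606: inside the interval → strictly worse (loss $3166.6).
$21305: inside the interval → strictly worse (loss $4865.6).
$21182: inside the interval → strictly worse (loss $4742.6).
Count: 7.

7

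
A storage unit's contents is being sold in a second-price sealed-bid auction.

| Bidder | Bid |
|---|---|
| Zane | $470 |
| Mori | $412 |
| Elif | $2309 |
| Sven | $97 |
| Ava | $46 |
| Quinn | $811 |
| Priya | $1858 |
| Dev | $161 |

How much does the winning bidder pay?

Highest bid: Elif at $2309, so Elif wins.
Second-highest bid: Priya at $1858 — that is the price the winner pays.

$1858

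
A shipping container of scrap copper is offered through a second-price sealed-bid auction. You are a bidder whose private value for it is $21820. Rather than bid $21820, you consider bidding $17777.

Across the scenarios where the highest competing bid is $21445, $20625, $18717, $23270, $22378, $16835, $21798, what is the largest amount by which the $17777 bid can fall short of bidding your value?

$3103

$21445: truthful gives $375, deviation gives $0 → loss $375.
$20625: truthful gives $1195, deviation gives $0 → loss $1195.
$18717: truthful gives $3103, deviation gives $0 → loss $3103.
$23270: same outcome either way → loss $0.
$22378: same outcome either way → loss $0.
$16835: same outcome either way → loss $0.
$21798: truthful gives $22, deviation gives $0 → loss $22.
Maximum loss: $3103.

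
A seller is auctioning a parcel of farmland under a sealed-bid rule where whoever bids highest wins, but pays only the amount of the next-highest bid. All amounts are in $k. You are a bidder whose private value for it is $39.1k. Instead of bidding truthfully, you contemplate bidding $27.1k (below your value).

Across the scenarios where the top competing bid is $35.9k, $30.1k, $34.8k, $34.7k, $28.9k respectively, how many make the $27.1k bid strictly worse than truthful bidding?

The deviation hurts exactly when the highest competing bid lies strictly between $27.1k and $39.1k — underbidding then forfeits a profitable win.
$35.9k: inside the interval → strictly worse (loss $3.2k).
$30.1k: inside the interval → strictly worse (loss $9k).
$34.8k: inside the interval → strictly worse (loss $4.3k).
$34.7k: inside the interval → strictly worse (loss $4.4k).
$28.9k: inside the interval → strictly worse (loss $10.2k).
Count: 5.

5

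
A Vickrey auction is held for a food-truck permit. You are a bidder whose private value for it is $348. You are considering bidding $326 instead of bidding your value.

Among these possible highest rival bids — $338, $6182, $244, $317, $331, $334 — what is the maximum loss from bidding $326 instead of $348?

$338: truthful gives $10, deviation gives $0 → loss $10.
$6182: same outcome either way → loss $0.
$244: same outcome either way → loss $0.
$317: same outcome either way → loss $0.
$331: truthful gives $17, deviation gives $0 → loss $17.
$334: truthful gives $14, deviation gives $0 → loss $14.
Maximum loss: $17.

$17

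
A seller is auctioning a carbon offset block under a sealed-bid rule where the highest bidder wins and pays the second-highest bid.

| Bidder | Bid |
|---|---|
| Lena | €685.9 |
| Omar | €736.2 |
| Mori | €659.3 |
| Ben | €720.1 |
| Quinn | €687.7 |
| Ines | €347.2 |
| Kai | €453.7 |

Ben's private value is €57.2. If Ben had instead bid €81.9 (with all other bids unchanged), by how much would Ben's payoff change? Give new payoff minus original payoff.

€0

The highest bid among the other bidders is €736.2; Ben's bid doesn't change that.
Original bid €720.1: Ben is not highest (top rival bid is €736.2); payoff €0.
Alternative bid €81.9: Ben is not highest (top rival bid is €736.2); payoff €0.
Change in payoff = €0 − (€0) = €0.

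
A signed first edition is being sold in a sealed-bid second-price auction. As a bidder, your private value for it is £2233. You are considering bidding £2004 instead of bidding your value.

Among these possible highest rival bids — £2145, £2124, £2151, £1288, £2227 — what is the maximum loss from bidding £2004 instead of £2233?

£109

£2145: truthful gives £88, deviation gives £0 → loss £88.
£2124: truthful gives £109, deviation gives £0 → loss £109.
£2151: truthful gives £82, deviation gives £0 → loss £82.
£1288: same outcome either way → loss £0.
£2227: truthful gives £6, deviation gives £0 → loss £6.
Maximum loss: £109.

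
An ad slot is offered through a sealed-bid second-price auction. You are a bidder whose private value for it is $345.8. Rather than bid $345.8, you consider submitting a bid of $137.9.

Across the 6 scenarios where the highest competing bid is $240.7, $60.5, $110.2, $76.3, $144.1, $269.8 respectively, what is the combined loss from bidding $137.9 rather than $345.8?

$382.8

The deviation costs you only when the competing bid falls strictly between $137.9 and $345.8; elsewhere both bids give the same outcome.
$240.7: truthful payoff $105.1, deviation payoff $0 → loss $105.1.
$60.5: outcomes coincide → loss $0.
$110.2: outcomes coincide → loss $0.
$76.3: outcomes coincide → loss $0.
$144.1: truthful payoff $201.7, deviation payoff $0 → loss $201.7.
$269.8: truthful payoff $76, deviation payoff $0 → loss $76.
Total loss = $105.1 + $201.7 + $76 = $382.8.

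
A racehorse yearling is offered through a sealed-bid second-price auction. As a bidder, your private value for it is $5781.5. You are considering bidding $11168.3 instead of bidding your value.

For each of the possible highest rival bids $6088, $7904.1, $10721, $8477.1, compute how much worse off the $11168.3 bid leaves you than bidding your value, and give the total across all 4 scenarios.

The deviation costs you only when the competing bid falls strictly between $5781.5 and $11168.3; elsewhere both bids give the same outcome.
$6088: truthful payoff $0, deviation payoff −$306.5 → loss $306.5.
$7904.1: truthful payoff $0, deviation payoff −$2122.6 → loss $2122.6.
$10721: truthful payoff $0, deviation payoff −$4939.5 → loss $4939.5.
$8477.1: truthful payoff $0, deviation payoff −$2695.6 → loss $2695.6.
Total loss = $306.5 + $2122.6 + $4939.5 + $2695.6 = $10064.2.

$10064.2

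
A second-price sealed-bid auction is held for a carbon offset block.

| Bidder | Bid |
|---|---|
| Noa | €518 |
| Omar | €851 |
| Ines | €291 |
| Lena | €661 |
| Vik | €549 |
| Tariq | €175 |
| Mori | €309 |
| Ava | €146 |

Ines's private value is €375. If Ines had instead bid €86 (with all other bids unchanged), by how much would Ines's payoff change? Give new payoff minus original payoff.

The highest bid among the other bidders is €851; Ines's bid doesn't change that.
Original bid €291: Ines is not highest (top rival bid is €851); payoff €0.
Alternative bid €86: Ines is not highest (top rival bid is €851); payoff €0.
Change in payoff = €0 − (€0) = €0.

€0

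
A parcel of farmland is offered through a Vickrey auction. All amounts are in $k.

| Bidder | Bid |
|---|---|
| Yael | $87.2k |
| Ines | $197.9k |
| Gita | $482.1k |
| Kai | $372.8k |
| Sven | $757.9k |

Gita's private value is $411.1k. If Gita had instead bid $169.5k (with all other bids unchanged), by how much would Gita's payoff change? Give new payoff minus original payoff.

The highest bid among the other bidders is $757.9k; Gita's bid doesn't change that.
Original bid $482.1k: Gita is not highest (top rival bid is $757.9k); payoff $0k.
Alternative bid $169.5k: Gita is not highest (top rival bid is $757.9k); payoff $0k.
Change in payoff = $0k − ($0k) = $0k.

$0k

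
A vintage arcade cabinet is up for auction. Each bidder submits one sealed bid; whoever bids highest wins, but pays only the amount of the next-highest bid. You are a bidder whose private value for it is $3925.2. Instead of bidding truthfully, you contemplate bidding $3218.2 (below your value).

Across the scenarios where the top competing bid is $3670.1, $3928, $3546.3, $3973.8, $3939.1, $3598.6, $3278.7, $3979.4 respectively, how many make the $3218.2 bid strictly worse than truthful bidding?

The deviation hurts exactly when the highest competing bid lies strictly between $3218.2 and $3925.2 — underbidding then forfeits a profitable win.
$3670.1: inside the interval → strictly worse (loss $255.1).
$3928: above both → same outcome either way.
$3546.3: inside the interval → strictly worse (loss $378.9).
$3973.8: above both → same outcome either way.
$3939.1: above both → same outcome either way.
$3598.6: inside the interval → strictly worse (loss $326.6).
$3278.7: inside the interval → strictly worse (loss $646.5).
$3979.4: above both → same outcome either way.
Count: 4.

4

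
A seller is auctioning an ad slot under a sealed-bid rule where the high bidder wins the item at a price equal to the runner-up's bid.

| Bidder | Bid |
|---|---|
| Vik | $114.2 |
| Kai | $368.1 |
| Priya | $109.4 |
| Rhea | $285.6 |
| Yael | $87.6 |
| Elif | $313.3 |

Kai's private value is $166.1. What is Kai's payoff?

−$147.2

Highest bid: Kai at $368.1, so Kai wins.
Second-highest bid: Elif at $313.3 — that is the price the winner pays.
Kai's payoff = value − price = $166.1 − $313.3 = −$147.2.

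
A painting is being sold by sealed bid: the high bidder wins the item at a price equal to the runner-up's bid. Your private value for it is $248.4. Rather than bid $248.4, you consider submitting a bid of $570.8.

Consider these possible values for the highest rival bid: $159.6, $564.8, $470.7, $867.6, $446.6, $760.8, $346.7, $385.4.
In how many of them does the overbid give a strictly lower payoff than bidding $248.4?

5

The deviation hurts exactly when the highest competing bid lies strictly between $248.4 and $570.8 — overbidding then wins at a price above your value.
$159.6: below both → same outcome either way.
$564.8: inside the interval → strictly worse (loss $316.4).
$470.7: inside the interval → strictly worse (loss $222.3).
$867.6: above both → same outcome either way.
$446.6: inside the interval → strictly worse (loss $198.2).
$760.8: above both → same outcome either way.
$346.7: inside the interval → strictly worse (loss $98.3).
$385.4: inside the interval → strictly worse (loss $137).
Count: 5.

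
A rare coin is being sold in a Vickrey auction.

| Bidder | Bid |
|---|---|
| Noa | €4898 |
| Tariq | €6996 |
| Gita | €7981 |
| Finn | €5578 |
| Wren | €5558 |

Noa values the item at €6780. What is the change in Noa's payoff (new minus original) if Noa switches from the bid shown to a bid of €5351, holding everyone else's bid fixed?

€0

The highest bid among the other bidders is €7981; Noa's bid doesn't change that.
Original bid €4898: Noa is not highest (top rival bid is €7981); payoff €0.
Alternative bid €5351: Noa is not highest (top rival bid is €7981); payoff €0.
Change in payoff = €0 − (€0) = €0.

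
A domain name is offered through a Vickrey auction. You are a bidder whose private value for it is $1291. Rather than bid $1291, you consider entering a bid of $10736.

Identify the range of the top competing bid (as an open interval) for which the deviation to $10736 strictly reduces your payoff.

If the competing bid is below $1291, both bids win at the same price — no difference.
If it is above $10736, both bids lose — no difference.
If it lies strictly between $1291 and $10736, bidding your value loses (payoff 0) while bidding $10736 wins at a price above your value (payoff negative).
So the deviation strictly hurts on the open interval ($1291, $10736).
Truthful bidding weakly dominates here: raising your bid can only win items priced above your value, and lowering it can only forfeit items priced below.

($1291, $10736)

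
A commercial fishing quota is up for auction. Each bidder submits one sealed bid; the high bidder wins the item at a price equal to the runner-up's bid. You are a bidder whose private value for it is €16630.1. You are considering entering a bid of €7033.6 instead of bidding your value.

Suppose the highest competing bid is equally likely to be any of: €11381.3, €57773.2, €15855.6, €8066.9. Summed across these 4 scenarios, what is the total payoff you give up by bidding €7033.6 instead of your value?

The deviation costs you only when the competing bid falls strictly between €7033.6 and €16630.1; elsewhere both bids give the same outcome.
€11381.3: truthful payoff €5248.8, deviation payoff €0 → loss €5248.8.
€57773.2: outcomes coincide → loss €0.
€15855.6: truthful payoff €774.5, deviation payoff €0 → loss €774.5.
€8066.9: truthful payoff €8563.2, deviation payoff €0 → loss €8563.2.
Total loss = €5248.8 + €774.5 + €8563.2 = €14586.5.

€14586.5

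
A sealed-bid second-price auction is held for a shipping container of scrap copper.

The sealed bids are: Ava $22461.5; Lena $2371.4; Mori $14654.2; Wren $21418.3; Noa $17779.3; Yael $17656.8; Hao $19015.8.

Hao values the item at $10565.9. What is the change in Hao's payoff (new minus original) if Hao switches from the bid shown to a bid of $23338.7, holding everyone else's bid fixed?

The highest bid among the other bidders is $22461.5; Hao's bid doesn't change that.
Original bid $19015.8: Hao is not highest (top rival bid is $22461.5); payoff $0.
Alternative bid $23338.7: Hao is highest, pays the top rival bid $22461.5; payoff $10565.9 − $22461.5 = −$11895.6.
Change in payoff = −$11895.6 − ($0) = −$11895.6.

−$11895.6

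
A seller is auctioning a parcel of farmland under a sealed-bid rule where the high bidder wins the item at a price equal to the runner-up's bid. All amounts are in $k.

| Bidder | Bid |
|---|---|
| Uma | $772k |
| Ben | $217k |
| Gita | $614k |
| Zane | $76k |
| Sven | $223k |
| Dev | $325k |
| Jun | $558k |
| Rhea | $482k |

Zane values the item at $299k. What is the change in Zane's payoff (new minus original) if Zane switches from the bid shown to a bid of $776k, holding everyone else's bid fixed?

The highest bid among the other bidders is $772k; Zane's bid doesn't change that.
Original bid $76k: Zane is not highest (top rival bid is $772k); payoff $0k.
Alternative bid $776k: Zane is highest, pays the top rival bid $772k; payoff $299k − $772k = −$473k.
Change in payoff = −$473k − ($0k) = −$473k.

−$473k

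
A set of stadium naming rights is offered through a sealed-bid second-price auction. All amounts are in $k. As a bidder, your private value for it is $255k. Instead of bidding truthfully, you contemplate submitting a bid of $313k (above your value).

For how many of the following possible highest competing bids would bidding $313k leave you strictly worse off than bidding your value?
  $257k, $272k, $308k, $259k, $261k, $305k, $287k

7

The deviation hurts exactly when the highest competing bid lies strictly between $255k and $313k — overbidding then wins at a price above your value.
$257k: inside the interval → strictly worse (loss $2k).
$272k: inside the interval → strictly worse (loss $17k).
$308k: inside the interval → strictly worse (loss $53k).
$259k: inside the interval → strictly worse (loss $4k).
$261k: inside the interval → strictly worse (loss $6k).
$305k: inside the interval → strictly worse (loss $50k).
$287k: inside the interval → strictly worse (loss $32k).
Count: 7.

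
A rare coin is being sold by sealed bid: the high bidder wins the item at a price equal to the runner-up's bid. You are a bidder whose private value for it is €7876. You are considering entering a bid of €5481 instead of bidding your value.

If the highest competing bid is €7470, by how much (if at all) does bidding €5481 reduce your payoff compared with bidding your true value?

Bidding your value €7876: you win (since €7876 > €7470) and pay €7470. Payoff €406.
Bidding €5481: you lose. Payoff €0.
The competing bid €7470 lies between your shaded bid and your value, so underbidding forfeits an item you could have won at a profitable price.
Loss from deviating = €406 − (€0) = €406.
In a second-price auction your bid sets only whether you win, not what you pay, so bidding your true value is weakly dominant.

€406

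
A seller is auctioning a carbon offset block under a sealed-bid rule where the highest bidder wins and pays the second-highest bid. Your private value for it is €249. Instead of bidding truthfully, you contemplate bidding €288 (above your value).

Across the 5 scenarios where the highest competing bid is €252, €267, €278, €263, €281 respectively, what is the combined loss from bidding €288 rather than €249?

The deviation costs you only when the competing bid falls strictly between €249 and €288; elsewhere both bids give the same outcome.
€252: truthful payoff €0, deviation payoff −€3 → loss €3.
€267: truthful payoff €0, deviation payoff −€18 → loss €18.
€278: truthful payoff €0, deviation payoff −€29 → loss €29.
€263: truthful payoff €0, deviation payoff −€14 → loss €14.
€281: truthful payoff €0, deviation payoff −€32 → loss €32.
Total loss = €3 + €18 + €29 + €14 + €32 = €96.

€96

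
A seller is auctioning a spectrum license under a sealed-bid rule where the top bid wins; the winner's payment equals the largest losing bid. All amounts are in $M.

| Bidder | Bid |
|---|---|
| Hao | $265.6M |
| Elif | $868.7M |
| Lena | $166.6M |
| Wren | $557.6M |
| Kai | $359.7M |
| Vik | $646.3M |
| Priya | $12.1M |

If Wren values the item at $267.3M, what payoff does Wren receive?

$0M

Highest bid: Elif at $868.7M, so Elif wins.
Second-highest bid: Vik at $646.3M — that is the price the winner pays.
Wren did not win, so Wren pays nothing and receives nothing: payoff $0M.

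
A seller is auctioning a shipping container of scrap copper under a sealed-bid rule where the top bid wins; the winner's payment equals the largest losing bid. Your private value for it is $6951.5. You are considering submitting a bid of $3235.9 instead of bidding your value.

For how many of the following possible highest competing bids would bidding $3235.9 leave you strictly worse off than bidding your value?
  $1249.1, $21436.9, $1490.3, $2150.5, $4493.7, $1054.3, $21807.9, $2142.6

1

The deviation hurts exactly when the highest competing bid lies strictly between $3235.9 and $6951.5 — underbidding then forfeits a profitable win.
$1249.1: below both → same outcome either way.
$21436.9: above both → same outcome either way.
$1490.3: below both → same outcome either way.
$2150.5: below both → same outcome either way.
$4493.7: inside the interval → strictly worse (loss $2457.8).
$1054.3: below both → same outcome either way.
$21807.9: above both → same outcome either way.
$2142.6: below both → same outcome either way.
Count: 1.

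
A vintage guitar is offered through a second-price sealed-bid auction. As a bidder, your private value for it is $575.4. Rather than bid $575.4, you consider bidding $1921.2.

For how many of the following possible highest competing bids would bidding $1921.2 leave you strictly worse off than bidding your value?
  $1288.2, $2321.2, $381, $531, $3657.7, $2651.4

The deviation hurts exactly when the highest competing bid lies strictly between $575.4 and $1921.2 — overbidding then wins at a price above your value.
$1288.2: inside the interval → strictly worse (loss $712.8).
$2321.2: above both → same outcome either way.
$381: below both → same outcome either way.
$531: below both → same outcome either way.
$3657.7: above both → same outcome either way.
$2651.4: above both → same outcome either way.
Count: 1.

1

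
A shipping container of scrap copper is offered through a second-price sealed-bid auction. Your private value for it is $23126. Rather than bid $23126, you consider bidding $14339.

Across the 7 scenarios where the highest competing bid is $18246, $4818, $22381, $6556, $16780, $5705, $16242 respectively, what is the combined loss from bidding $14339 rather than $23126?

$18855

The deviation costs you only when the competing bid falls strictly between $14339 and $23126; elsewhere both bids give the same outcome.
$18246: truthful payoff $4880, deviation payoff $0 → loss $4880.
$4818: outcomes coincide → loss $0.
$22381: truthful payoff $745, deviation payoff $0 → loss $745.
$6556: outcomes coincide → loss $0.
$16780: truthful payoff $6346, deviation payoff $0 → loss $6346.
$5705: outcomes coincide → loss $0.
$16242: truthful payoff $6884, deviation payoff $0 → loss $6884.
Total loss = $4880 + $745 + $6346 + $6884 = $18855.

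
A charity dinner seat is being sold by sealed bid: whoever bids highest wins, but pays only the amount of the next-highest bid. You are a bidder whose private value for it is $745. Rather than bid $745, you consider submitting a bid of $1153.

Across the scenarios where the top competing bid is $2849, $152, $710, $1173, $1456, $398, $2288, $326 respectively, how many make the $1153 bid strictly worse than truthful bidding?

The deviation hurts exactly when the highest competing bid lies strictly between $745 and $1153 — overbidding then wins at a price above your value.
$2849: above both → same outcome either way.
$152: below both → same outcome either way.
$710: below both → same outcome either way.
$1173: above both → same outcome either way.
$1456: above both → same outcome either way.
$398: below both → same outcome either way.
$2288: above both → same outcome either way.
$326: below both → same outcome either way.
Count: 0.

0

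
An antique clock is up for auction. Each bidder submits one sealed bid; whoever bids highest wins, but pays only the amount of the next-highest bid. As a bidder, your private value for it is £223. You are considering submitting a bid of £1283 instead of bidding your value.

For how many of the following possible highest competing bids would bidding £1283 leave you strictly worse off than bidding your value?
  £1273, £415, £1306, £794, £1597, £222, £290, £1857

The deviation hurts exactly when the highest competing bid lies strictly between £223 and £1283 — overbidding then wins at a price above your value.
£1273: inside the interval → strictly worse (loss £1050).
£415: inside the interval → strictly worse (loss £192).
£1306: above both → same outcome either way.
£794: inside the interval → strictly worse (loss £571).
£1597: above both → same outcome either way.
£222: below both → same outcome either way.
£290: inside the interval → strictly worse (loss £67).
£1857: above both → same outcome either way.
Count: 4.

4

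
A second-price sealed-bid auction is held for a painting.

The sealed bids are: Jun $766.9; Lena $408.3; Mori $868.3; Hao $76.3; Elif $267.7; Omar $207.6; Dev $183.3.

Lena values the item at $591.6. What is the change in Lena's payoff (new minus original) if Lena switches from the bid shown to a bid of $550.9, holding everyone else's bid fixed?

The highest bid among the other bidders is $868.3; Lena's bid doesn't change that.
Original bid $408.3: Lena is not highest (top rival bid is $868.3); payoff $0.
Alternative bid $550.9: Lena is not highest (top rival bid is $868.3); payoff $0.
Change in payoff = $0 − ($0) = $0.

$0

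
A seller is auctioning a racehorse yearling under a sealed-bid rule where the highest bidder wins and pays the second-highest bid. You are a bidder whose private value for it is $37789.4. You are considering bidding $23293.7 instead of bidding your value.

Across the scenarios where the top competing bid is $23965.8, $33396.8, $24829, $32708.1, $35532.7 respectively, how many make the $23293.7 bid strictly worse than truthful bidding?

5

The deviation hurts exactly when the highest competing bid lies strictly between $23293.7 and $37789.4 — underbidding then forfeits a profitable win.
$23965.8: inside the interval → strictly worse (loss $13823.6).
$33396.8: inside the interval → strictly worse (loss $4392.6).
$24829: inside the interval → strictly worse (loss $12960.4).
$32708.1: inside the interval → strictly worse (loss $5081.3).
$35532.7: inside the interval → strictly worse (loss $2256.7).
Count: 5.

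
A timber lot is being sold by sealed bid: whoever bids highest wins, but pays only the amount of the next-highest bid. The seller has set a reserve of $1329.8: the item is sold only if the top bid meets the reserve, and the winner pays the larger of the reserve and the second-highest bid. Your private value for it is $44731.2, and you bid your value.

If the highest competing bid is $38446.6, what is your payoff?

$6284.6

Your bid $44731.2 is the highest and exceeds the reserve.
Price = max(second-highest bid, reserve) = max($38446.6, $1329.8) = $38446.6.
Payoff = $44731.2 − $38446.6 = $6284.6.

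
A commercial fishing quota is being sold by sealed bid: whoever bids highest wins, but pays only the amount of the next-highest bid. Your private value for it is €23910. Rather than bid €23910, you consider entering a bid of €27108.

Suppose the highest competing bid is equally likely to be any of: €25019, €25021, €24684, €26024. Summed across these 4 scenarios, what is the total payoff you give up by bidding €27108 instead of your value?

The deviation costs you only when the competing bid falls strictly between €23910 and €27108; elsewhere both bids give the same outcome.
€25019: truthful payoff €0, deviation payoff −€1109 → loss €1109.
€25021: truthful payoff €0, deviation payoff −€1111 → loss €1111.
€24684: truthful payoff €0, deviation payoff −€774 → loss €774.
€26024: truthful payoff €0, deviation payoff −€2114 → loss €2114.
Total loss = €1109 + €1111 + €774 + €2114 = €5108.

€5108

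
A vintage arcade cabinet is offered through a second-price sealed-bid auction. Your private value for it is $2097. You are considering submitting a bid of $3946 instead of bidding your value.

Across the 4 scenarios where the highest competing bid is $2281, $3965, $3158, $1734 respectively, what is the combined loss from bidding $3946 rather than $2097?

The deviation costs you only when the competing bid falls strictly between $2097 and $3946; elsewhere both bids give the same outcome.
$2281: truthful payoff $0, deviation payoff −$184 → loss $184.
$3965: outcomes coincide → loss $0.
$3158: truthful payoff $0, deviation payoff −$1061 → loss $1061.
$1734: outcomes coincide → loss $0.
Total loss = $184 + $1061 = $1245.

$1245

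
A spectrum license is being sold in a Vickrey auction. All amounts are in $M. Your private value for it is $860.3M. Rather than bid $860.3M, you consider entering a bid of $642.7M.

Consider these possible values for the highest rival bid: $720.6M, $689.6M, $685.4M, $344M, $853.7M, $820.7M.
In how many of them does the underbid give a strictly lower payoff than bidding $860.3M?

5

The deviation hurts exactly when the highest competing bid lies strictly between $642.7M and $860.3M — underbidding then forfeits a profitable win.
$720.6M: inside the interval → strictly worse (loss $139.7M).
$689.6M: inside the interval → strictly worse (loss $170.7M).
$685.4M: inside the interval → strictly worse (loss $174.9M).
$344M: below both → same outcome either way.
$853.7M: inside the interval → strictly worse (loss $6.6M).
$820.7M: inside the interval → strictly worse (loss $39.6M).
Count: 5.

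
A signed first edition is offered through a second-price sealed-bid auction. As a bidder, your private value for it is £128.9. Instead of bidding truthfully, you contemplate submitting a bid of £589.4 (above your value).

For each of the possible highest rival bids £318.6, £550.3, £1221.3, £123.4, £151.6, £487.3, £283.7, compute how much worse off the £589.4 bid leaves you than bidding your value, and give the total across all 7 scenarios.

£1147

The deviation costs you only when the competing bid falls strictly between £128.9 and £589.4; elsewhere both bids give the same outcome.
£318.6: truthful payoff £0, deviation payoff −£189.7 → loss £189.7.
£550.3: truthful payoff £0, deviation payoff −£421.4 → loss £421.4.
£1221.3: outcomes coincide → loss £0.
£123.4: outcomes coincide → loss £0.
£151.6: truthful payoff £0, deviation payoff −£22.7 → loss £22.7.
£487.3: truthful payoff £0, deviation payoff −£358.4 → loss £358.4.
£283.7: truthful payoff £0, deviation payoff −£154.8 → loss £154.8.
Total loss = £189.7 + £421.4 + £22.7 + £358.4 + £154.8 = £1147.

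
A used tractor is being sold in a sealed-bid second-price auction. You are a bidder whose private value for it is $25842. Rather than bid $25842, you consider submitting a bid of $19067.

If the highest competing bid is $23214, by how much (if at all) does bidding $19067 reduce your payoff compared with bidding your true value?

$2628

Bidding your value $25842: you win (since $25842 > $23214) and pay $23214. Payoff $2628.
Bidding $19067: you lose. Payoff $0.
The competing bid $23214 lies between your shaded bid and your value, so underbidding forfeits an item you could have won at a profitable price.
Loss from deviating = $2628 − ($0) = $2628.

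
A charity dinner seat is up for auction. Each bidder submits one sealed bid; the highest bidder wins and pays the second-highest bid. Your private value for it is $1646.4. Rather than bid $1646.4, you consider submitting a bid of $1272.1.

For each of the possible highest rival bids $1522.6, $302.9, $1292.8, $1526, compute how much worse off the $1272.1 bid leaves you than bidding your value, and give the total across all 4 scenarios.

$597.8

The deviation costs you only when the competing bid falls strictly between $1272.1 and $1646.4; elsewhere both bids give the same outcome.
$1522.6: truthful payoff $123.8, deviation payoff $0 → loss $123.8.
$302.9: outcomes coincide → loss $0.
$1292.8: truthful payoff $353.6, deviation payoff $0 → loss $353.6.
$1526: truthful payoff $120.4, deviation payoff $0 → loss $120.4.
Total loss = $123.8 + $353.6 + $120.4 = $597.8.
Truthful bidding weakly dominates here: raising your bid can only win items priced above your value, and lowering it can only forfeit items priced below.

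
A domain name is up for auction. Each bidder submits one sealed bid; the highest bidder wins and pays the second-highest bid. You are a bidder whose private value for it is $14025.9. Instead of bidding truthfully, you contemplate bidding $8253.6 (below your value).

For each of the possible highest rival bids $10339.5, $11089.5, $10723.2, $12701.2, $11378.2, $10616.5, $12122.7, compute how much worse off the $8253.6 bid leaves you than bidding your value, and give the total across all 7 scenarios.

$19210.5

The deviation costs you only when the competing bid falls strictly between $8253.6 and $14025.9; elsewhere both bids give the same outcome.
$10339.5: truthful payoff $3686.4, deviation payoff $0 → loss $3686.4.
$11089.5: truthful payoff $2936.4, deviation payoff $0 → loss $2936.4.
$10723.2: truthful payoff $3302.7, deviation payoff $0 → loss $3302.7.
$12701.2: truthful payoff $1324.7, deviation payoff $0 → loss $1324.7.
$11378.2: truthful payoff $2647.7, deviation payoff $0 → loss $2647.7.
$10616.5: truthful payoff $3409.4, deviation payoff $0 → loss $3409.4.
$12122.7: truthful payoff $1903.2, deviation payoff $0 → loss $1903.2.
Total loss = $3686.4 + $2936.4 + $3302.7 + $1324.7 + $2647.7 + $3409.4 + $1903.2 = $19210.5.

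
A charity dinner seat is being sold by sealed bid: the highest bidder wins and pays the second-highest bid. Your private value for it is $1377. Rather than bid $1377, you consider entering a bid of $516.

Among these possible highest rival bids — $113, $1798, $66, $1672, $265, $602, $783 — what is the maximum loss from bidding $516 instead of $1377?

$113: same outcome either way → loss $0.
$1798: same outcome either way → loss $0.
$66: same outcome either way → loss $0.
$1672: same outcome either way → loss $0.
$265: same outcome either way → loss $0.
$602: truthful gives $775, deviation gives $0 → loss $775.
$783: truthful gives $594, deviation gives $0 → loss $594.
Maximum loss: $775.

$775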